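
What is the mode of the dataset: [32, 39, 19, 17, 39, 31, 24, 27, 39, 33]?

39

Step 1: Count the frequency of each value:
  17: appears 1 time(s)
  19: appears 1 time(s)
  24: appears 1 time(s)
  27: appears 1 time(s)
  31: appears 1 time(s)
  32: appears 1 time(s)
  33: appears 1 time(s)
  39: appears 3 time(s)
Step 2: The value 39 appears most frequently (3 times).
Step 3: Mode = 39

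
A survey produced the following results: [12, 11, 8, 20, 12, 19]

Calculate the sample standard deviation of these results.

4.761

Step 1: Compute the mean: 13.6667
Step 2: Sum of squared deviations from the mean: 113.3333
Step 3: Sample variance = 113.3333 / 5 = 22.6667
Step 4: Standard deviation = sqrt(22.6667) = 4.761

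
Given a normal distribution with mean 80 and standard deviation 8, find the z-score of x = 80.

0

Step 1: Recall the z-score formula: z = (x - mu) / sigma
Step 2: Substitute values: z = (80 - 80) / 8
Step 3: z = 0 / 8 = 0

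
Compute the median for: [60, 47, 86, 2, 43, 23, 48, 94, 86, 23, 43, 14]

45

Step 1: Sort the data in ascending order: [2, 14, 23, 23, 43, 43, 47, 48, 60, 86, 86, 94]
Step 2: The number of values is n = 12.
Step 3: Since n is even, the median is the average of positions 6 and 7:
  Median = (43 + 47) / 2 = 45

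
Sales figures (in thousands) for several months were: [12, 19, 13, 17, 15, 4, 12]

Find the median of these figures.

13

Step 1: Sort the data in ascending order: [4, 12, 12, 13, 15, 17, 19]
Step 2: The number of values is n = 7.
Step 3: Since n is odd, the median is the middle value at position 4: 13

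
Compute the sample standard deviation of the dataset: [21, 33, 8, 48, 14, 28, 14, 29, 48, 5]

15.252

Step 1: Compute the mean: 24.8
Step 2: Sum of squared deviations from the mean: 2093.6
Step 3: Sample variance = 2093.6 / 9 = 232.6222
Step 4: Standard deviation = sqrt(232.6222) = 15.252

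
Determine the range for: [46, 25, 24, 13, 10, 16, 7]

39

Step 1: Identify the maximum value: max = 46
Step 2: Identify the minimum value: min = 7
Step 3: Range = max - min = 46 - 7 = 39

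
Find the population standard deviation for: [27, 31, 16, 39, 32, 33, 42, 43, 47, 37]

8.5446

Step 1: Compute the mean: 34.7
Step 2: Sum of squared deviations from the mean: 730.1
Step 3: Population variance = 730.1 / 10 = 73.01
Step 4: Standard deviation = sqrt(73.01) = 8.5446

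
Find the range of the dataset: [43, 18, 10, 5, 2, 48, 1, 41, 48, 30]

47

Step 1: Identify the maximum value: max = 48
Step 2: Identify the minimum value: min = 1
Step 3: Range = max - min = 48 - 1 = 47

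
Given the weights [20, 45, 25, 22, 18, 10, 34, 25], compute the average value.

24.875

Step 1: Sum all values: 20 + 45 + 25 + 22 + 18 + 10 + 34 + 25 = 199
Step 2: Count the number of values: n = 8
Step 3: Mean = sum / n = 199 / 8 = 24.875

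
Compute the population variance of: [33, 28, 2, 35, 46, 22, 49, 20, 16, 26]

176.21

Step 1: Compute the mean: (33 + 28 + 2 + 35 + 46 + 22 + 49 + 20 + 16 + 26) / 10 = 27.7
Step 2: Compute squared deviations from the mean:
  (33 - 27.7)^2 = 28.09
  (28 - 27.7)^2 = 0.09
  (2 - 27.7)^2 = 660.49
  (35 - 27.7)^2 = 53.29
  (46 - 27.7)^2 = 334.89
  (22 - 27.7)^2 = 32.49
  (49 - 27.7)^2 = 453.69
  (20 - 27.7)^2 = 59.29
  (16 - 27.7)^2 = 136.89
  (26 - 27.7)^2 = 2.89
Step 3: Sum of squared deviations = 1762.1
Step 4: Population variance = 1762.1 / 10 = 176.21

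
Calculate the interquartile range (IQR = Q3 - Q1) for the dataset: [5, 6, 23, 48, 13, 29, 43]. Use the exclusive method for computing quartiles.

37

Step 1: Sort the data: [5, 6, 13, 23, 29, 43, 48]
Step 2: n = 7
Step 3: Using the exclusive quartile method:
  Q1 = 6
  Q2 (median) = 23
  Q3 = 43
  IQR = Q3 - Q1 = 43 - 6 = 37
Step 4: IQR = 37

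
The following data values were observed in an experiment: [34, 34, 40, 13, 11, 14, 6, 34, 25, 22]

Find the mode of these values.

34

Step 1: Count the frequency of each value:
  6: appears 1 time(s)
  11: appears 1 time(s)
  13: appears 1 time(s)
  14: appears 1 time(s)
  22: appears 1 time(s)
  25: appears 1 time(s)
  34: appears 3 time(s)
  40: appears 1 time(s)
Step 2: The value 34 appears most frequently (3 times).
Step 3: Mode = 34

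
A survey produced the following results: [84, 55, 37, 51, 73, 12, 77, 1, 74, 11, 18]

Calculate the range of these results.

83

Step 1: Identify the maximum value: max = 84
Step 2: Identify the minimum value: min = 1
Step 3: Range = max - min = 84 - 1 = 83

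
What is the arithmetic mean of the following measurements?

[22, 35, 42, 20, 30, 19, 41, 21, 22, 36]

28.8

Step 1: Sum all values: 22 + 35 + 42 + 20 + 30 + 19 + 41 + 21 + 22 + 36 = 288
Step 2: Count the number of values: n = 10
Step 3: Mean = sum / n = 288 / 10 = 28.8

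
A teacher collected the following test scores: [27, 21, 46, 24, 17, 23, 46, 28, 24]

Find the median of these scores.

24

Step 1: Sort the data in ascending order: [17, 21, 23, 24, 24, 27, 28, 46, 46]
Step 2: The number of values is n = 9.
Step 3: Since n is odd, the median is the middle value at position 5: 24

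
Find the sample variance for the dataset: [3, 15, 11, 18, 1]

54.8

Step 1: Compute the mean: (3 + 15 + 11 + 18 + 1) / 5 = 9.6
Step 2: Compute squared deviations from the mean:
  (3 - 9.6)^2 = 43.56
  (15 - 9.6)^2 = 29.16
  (11 - 9.6)^2 = 1.96
  (18 - 9.6)^2 = 70.56
  (1 - 9.6)^2 = 73.96
Step 3: Sum of squared deviations = 219.2
Step 4: Sample variance = 219.2 / 4 = 54.8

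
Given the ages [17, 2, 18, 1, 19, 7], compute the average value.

10.6667

Step 1: Sum all values: 17 + 2 + 18 + 1 + 19 + 7 = 64
Step 2: Count the number of values: n = 6
Step 3: Mean = sum / n = 64 / 6 = 10.6667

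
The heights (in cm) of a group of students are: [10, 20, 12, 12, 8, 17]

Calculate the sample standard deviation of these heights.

4.4907

Step 1: Compute the mean: 13.1667
Step 2: Sum of squared deviations from the mean: 100.8333
Step 3: Sample variance = 100.8333 / 5 = 20.1667
Step 4: Standard deviation = sqrt(20.1667) = 4.4907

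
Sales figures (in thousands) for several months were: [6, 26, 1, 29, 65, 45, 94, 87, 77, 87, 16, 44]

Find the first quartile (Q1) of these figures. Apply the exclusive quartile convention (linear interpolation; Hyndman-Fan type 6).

18.5

Step 1: Sort the data: [1, 6, 16, 26, 29, 44, 45, 65, 77, 87, 87, 94]
Step 2: n = 12
Step 3: Using the exclusive quartile method:
  Q1 = 18.5
  Q2 (median) = 44.5
  Q3 = 84.5
  IQR = Q3 - Q1 = 84.5 - 18.5 = 66
Step 4: Q1 = 18.5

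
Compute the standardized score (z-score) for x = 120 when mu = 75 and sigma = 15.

3

Step 1: Recall the z-score formula: z = (x - mu) / sigma
Step 2: Substitute values: z = (120 - 75) / 15
Step 3: z = 45 / 15 = 3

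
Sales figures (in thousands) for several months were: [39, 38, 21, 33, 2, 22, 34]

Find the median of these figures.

33

Step 1: Sort the data in ascending order: [2, 21, 22, 33, 34, 38, 39]
Step 2: The number of values is n = 7.
Step 3: Since n is odd, the median is the middle value at position 4: 33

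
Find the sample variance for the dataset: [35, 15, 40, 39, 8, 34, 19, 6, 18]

177.9444

Step 1: Compute the mean: (35 + 15 + 40 + 39 + 8 + 34 + 19 + 6 + 18) / 9 = 23.7778
Step 2: Compute squared deviations from the mean:
  (35 - 23.7778)^2 = 125.9383
  (15 - 23.7778)^2 = 77.0494
  (40 - 23.7778)^2 = 263.1605
  (39 - 23.7778)^2 = 231.716
  (8 - 23.7778)^2 = 248.9383
  (34 - 23.7778)^2 = 104.4938
  (19 - 23.7778)^2 = 22.8272
  (6 - 23.7778)^2 = 316.0494
  (18 - 23.7778)^2 = 33.3827
Step 3: Sum of squared deviations = 1423.5556
Step 4: Sample variance = 1423.5556 / 8 = 177.9444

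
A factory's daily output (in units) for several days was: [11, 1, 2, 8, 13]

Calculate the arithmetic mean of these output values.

7

Step 1: Sum all values: 11 + 1 + 2 + 8 + 13 = 35
Step 2: Count the number of values: n = 5
Step 3: Mean = sum / n = 35 / 5 = 7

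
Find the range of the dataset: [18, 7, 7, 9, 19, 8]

12

Step 1: Identify the maximum value: max = 19
Step 2: Identify the minimum value: min = 7
Step 3: Range = max - min = 19 - 7 = 12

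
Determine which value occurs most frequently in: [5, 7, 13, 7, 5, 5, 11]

5

Step 1: Count the frequency of each value:
  5: appears 3 time(s)
  7: appears 2 time(s)
  11: appears 1 time(s)
  13: appears 1 time(s)
Step 2: The value 5 appears most frequently (3 times).
Step 3: Mode = 5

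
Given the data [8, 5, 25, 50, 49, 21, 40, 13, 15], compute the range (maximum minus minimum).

45

Step 1: Identify the maximum value: max = 50
Step 2: Identify the minimum value: min = 5
Step 3: Range = max - min = 50 - 5 = 45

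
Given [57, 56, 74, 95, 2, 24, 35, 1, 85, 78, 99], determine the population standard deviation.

33.5978

Step 1: Compute the mean: 55.0909
Step 2: Sum of squared deviations from the mean: 12416.9091
Step 3: Population variance = 12416.9091 / 11 = 1128.8099
Step 4: Standard deviation = sqrt(1128.8099) = 33.5978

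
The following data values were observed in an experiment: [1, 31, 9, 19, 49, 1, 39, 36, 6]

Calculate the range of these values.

48

Step 1: Identify the maximum value: max = 49
Step 2: Identify the minimum value: min = 1
Step 3: Range = max - min = 49 - 1 = 48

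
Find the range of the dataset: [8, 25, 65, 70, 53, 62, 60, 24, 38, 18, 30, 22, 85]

77

Step 1: Identify the maximum value: max = 85
Step 2: Identify the minimum value: min = 8
Step 3: Range = max - min = 85 - 8 = 77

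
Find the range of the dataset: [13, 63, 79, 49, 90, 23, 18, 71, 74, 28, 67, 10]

80

Step 1: Identify the maximum value: max = 90
Step 2: Identify the minimum value: min = 10
Step 3: Range = max - min = 90 - 10 = 80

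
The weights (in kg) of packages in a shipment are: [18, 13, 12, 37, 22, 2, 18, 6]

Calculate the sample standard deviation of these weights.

10.7305

Step 1: Compute the mean: 16
Step 2: Sum of squared deviations from the mean: 806
Step 3: Sample variance = 806 / 7 = 115.1429
Step 4: Standard deviation = sqrt(115.1429) = 10.7305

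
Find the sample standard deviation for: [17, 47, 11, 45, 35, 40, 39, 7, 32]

14.9248

Step 1: Compute the mean: 30.3333
Step 2: Sum of squared deviations from the mean: 1782
Step 3: Sample variance = 1782 / 8 = 222.75
Step 4: Standard deviation = sqrt(222.75) = 14.9248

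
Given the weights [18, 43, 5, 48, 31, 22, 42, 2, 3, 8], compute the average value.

22.2

Step 1: Sum all values: 18 + 43 + 5 + 48 + 31 + 22 + 42 + 2 + 3 + 8 = 222
Step 2: Count the number of values: n = 10
Step 3: Mean = sum / n = 222 / 10 = 22.2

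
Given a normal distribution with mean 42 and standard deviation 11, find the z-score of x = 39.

-0.2727

Step 1: Recall the z-score formula: z = (x - mu) / sigma
Step 2: Substitute values: z = (39 - 42) / 11
Step 3: z = -3 / 11 = -0.2727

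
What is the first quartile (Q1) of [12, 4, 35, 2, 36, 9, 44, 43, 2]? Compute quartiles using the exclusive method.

3

Step 1: Sort the data: [2, 2, 4, 9, 12, 35, 36, 43, 44]
Step 2: n = 9
Step 3: Using the exclusive quartile method:
  Q1 = 3
  Q2 (median) = 12
  Q3 = 39.5
  IQR = Q3 - Q1 = 39.5 - 3 = 36.5
Step 4: Q1 = 3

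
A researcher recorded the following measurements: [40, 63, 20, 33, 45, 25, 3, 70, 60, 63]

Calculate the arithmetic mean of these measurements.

42.2

Step 1: Sum all values: 40 + 63 + 20 + 33 + 45 + 25 + 3 + 70 + 60 + 63 = 422
Step 2: Count the number of values: n = 10
Step 3: Mean = sum / n = 422 / 10 = 42.2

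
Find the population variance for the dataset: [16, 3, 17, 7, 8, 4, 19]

37.3878

Step 1: Compute the mean: (16 + 3 + 17 + 7 + 8 + 4 + 19) / 7 = 10.5714
Step 2: Compute squared deviations from the mean:
  (16 - 10.5714)^2 = 29.4694
  (3 - 10.5714)^2 = 57.3265
  (17 - 10.5714)^2 = 41.3265
  (7 - 10.5714)^2 = 12.7551
  (8 - 10.5714)^2 = 6.6122
  (4 - 10.5714)^2 = 43.1837
  (19 - 10.5714)^2 = 71.0408
Step 3: Sum of squared deviations = 261.7143
Step 4: Population variance = 261.7143 / 7 = 37.3878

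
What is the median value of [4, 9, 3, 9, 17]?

9

Step 1: Sort the data in ascending order: [3, 4, 9, 9, 17]
Step 2: The number of values is n = 5.
Step 3: Since n is odd, the median is the middle value at position 3: 9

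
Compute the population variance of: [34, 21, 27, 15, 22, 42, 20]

74.1224

Step 1: Compute the mean: (34 + 21 + 27 + 15 + 22 + 42 + 20) / 7 = 25.8571
Step 2: Compute squared deviations from the mean:
  (34 - 25.8571)^2 = 66.3061
  (21 - 25.8571)^2 = 23.5918
  (27 - 25.8571)^2 = 1.3061
  (15 - 25.8571)^2 = 117.8776
  (22 - 25.8571)^2 = 14.8776
  (42 - 25.8571)^2 = 260.5918
  (20 - 25.8571)^2 = 34.3061
Step 3: Sum of squared deviations = 518.8571
Step 4: Population variance = 518.8571 / 7 = 74.1224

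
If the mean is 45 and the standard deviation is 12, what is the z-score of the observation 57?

1

Step 1: Recall the z-score formula: z = (x - mu) / sigma
Step 2: Substitute values: z = (57 - 45) / 12
Step 3: z = 12 / 12 = 1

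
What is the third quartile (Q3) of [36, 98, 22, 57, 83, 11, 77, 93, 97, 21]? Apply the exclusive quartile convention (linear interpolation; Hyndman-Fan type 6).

94

Step 1: Sort the data: [11, 21, 22, 36, 57, 77, 83, 93, 97, 98]
Step 2: n = 10
Step 3: Using the exclusive quartile method:
  Q1 = 21.75
  Q2 (median) = 67
  Q3 = 94
  IQR = Q3 - Q1 = 94 - 21.75 = 72.25
Step 4: Q3 = 94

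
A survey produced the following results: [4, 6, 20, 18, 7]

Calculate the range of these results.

16

Step 1: Identify the maximum value: max = 20
Step 2: Identify the minimum value: min = 4
Step 3: Range = max - min = 20 - 4 = 16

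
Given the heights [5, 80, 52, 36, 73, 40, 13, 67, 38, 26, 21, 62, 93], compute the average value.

46.6154

Step 1: Sum all values: 5 + 80 + 52 + 36 + 73 + 40 + 13 + 67 + 38 + 26 + 21 + 62 + 93 = 606
Step 2: Count the number of values: n = 13
Step 3: Mean = sum / n = 606 / 13 = 46.6154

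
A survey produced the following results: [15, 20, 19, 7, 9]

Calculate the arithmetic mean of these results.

14

Step 1: Sum all values: 15 + 20 + 19 + 7 + 9 = 70
Step 2: Count the number of values: n = 5
Step 3: Mean = sum / n = 70 / 5 = 14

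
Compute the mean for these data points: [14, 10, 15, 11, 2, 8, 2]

8.8571

Step 1: Sum all values: 14 + 10 + 15 + 11 + 2 + 8 + 2 = 62
Step 2: Count the number of values: n = 7
Step 3: Mean = sum / n = 62 / 7 = 8.8571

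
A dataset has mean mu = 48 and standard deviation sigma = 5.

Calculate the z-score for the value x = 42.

-1.2

Step 1: Recall the z-score formula: z = (x - mu) / sigma
Step 2: Substitute values: z = (42 - 48) / 5
Step 3: z = -6 / 5 = -1.2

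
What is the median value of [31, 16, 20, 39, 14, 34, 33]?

31

Step 1: Sort the data in ascending order: [14, 16, 20, 31, 33, 34, 39]
Step 2: The number of values is n = 7.
Step 3: Since n is odd, the median is the middle value at position 4: 31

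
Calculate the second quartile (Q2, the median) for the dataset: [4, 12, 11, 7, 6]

7

Step 1: Sort the data: [4, 6, 7, 11, 12]
Step 2: n = 5
Step 3: Q2 is the median. Since n is odd, it is the middle value at position 3: 7
Step 4: Q2 = 7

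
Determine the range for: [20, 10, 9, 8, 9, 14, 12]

12

Step 1: Identify the maximum value: max = 20
Step 2: Identify the minimum value: min = 8
Step 3: Range = max - min = 20 - 8 = 12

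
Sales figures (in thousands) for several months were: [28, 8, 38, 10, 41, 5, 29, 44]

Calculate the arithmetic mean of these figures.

25.375

Step 1: Sum all values: 28 + 8 + 38 + 10 + 41 + 5 + 29 + 44 = 203
Step 2: Count the number of values: n = 8
Step 3: Mean = sum / n = 203 / 8 = 25.375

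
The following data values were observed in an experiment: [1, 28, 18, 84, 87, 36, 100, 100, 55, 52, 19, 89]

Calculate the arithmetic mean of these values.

55.75

Step 1: Sum all values: 1 + 28 + 18 + 84 + 87 + 36 + 100 + 100 + 55 + 52 + 19 + 89 = 669
Step 2: Count the number of values: n = 12
Step 3: Mean = sum / n = 669 / 12 = 55.75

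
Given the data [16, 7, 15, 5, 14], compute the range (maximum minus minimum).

11

Step 1: Identify the maximum value: max = 16
Step 2: Identify the minimum value: min = 5
Step 3: Range = max - min = 16 - 5 = 11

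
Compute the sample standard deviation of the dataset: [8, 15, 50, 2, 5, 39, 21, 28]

17.0545

Step 1: Compute the mean: 21
Step 2: Sum of squared deviations from the mean: 2036
Step 3: Sample variance = 2036 / 7 = 290.8571
Step 4: Standard deviation = sqrt(290.8571) = 17.0545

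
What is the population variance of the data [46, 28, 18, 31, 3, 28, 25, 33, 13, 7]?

152.76

Step 1: Compute the mean: (46 + 28 + 18 + 31 + 3 + 28 + 25 + 33 + 13 + 7) / 10 = 23.2
Step 2: Compute squared deviations from the mean:
  (46 - 23.2)^2 = 519.84
  (28 - 23.2)^2 = 23.04
  (18 - 23.2)^2 = 27.04
  (31 - 23.2)^2 = 60.84
  (3 - 23.2)^2 = 408.04
  (28 - 23.2)^2 = 23.04
  (25 - 23.2)^2 = 3.24
  (33 - 23.2)^2 = 96.04
  (13 - 23.2)^2 = 104.04
  (7 - 23.2)^2 = 262.44
Step 3: Sum of squared deviations = 1527.6
Step 4: Population variance = 1527.6 / 10 = 152.76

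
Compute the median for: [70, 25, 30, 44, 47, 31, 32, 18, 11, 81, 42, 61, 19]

32

Step 1: Sort the data in ascending order: [11, 18, 19, 25, 30, 31, 32, 42, 44, 47, 61, 70, 81]
Step 2: The number of values is n = 13.
Step 3: Since n is odd, the median is the middle value at position 7: 32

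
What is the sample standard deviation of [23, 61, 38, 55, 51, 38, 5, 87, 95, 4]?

30.7573

Step 1: Compute the mean: 45.7
Step 2: Sum of squared deviations from the mean: 8514.1
Step 3: Sample variance = 8514.1 / 9 = 946.0111
Step 4: Standard deviation = sqrt(946.0111) = 30.7573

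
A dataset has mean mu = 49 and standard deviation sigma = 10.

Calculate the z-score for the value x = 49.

0

Step 1: Recall the z-score formula: z = (x - mu) / sigma
Step 2: Substitute values: z = (49 - 49) / 10
Step 3: z = 0 / 10 = 0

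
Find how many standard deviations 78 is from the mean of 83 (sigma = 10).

-0.5

Step 1: Recall the z-score formula: z = (x - mu) / sigma
Step 2: Substitute values: z = (78 - 83) / 10
Step 3: z = -5 / 10 = -0.5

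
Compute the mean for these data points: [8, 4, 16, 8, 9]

9

Step 1: Sum all values: 8 + 4 + 16 + 8 + 9 = 45
Step 2: Count the number of values: n = 5
Step 3: Mean = sum / n = 45 / 5 = 9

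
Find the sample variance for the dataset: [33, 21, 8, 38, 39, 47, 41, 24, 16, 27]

151.8222

Step 1: Compute the mean: (33 + 21 + 8 + 38 + 39 + 47 + 41 + 24 + 16 + 27) / 10 = 29.4
Step 2: Compute squared deviations from the mean:
  (33 - 29.4)^2 = 12.96
  (21 - 29.4)^2 = 70.56
  (8 - 29.4)^2 = 457.96
  (38 - 29.4)^2 = 73.96
  (39 - 29.4)^2 = 92.16
  (47 - 29.4)^2 = 309.76
  (41 - 29.4)^2 = 134.56
  (24 - 29.4)^2 = 29.16
  (16 - 29.4)^2 = 179.56
  (27 - 29.4)^2 = 5.76
Step 3: Sum of squared deviations = 1366.4
Step 4: Sample variance = 1366.4 / 9 = 151.8222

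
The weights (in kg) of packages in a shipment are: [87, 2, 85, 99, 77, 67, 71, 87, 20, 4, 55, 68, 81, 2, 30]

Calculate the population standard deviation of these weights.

33.342

Step 1: Compute the mean: 55.6667
Step 2: Sum of squared deviations from the mean: 16675.3333
Step 3: Population variance = 16675.3333 / 15 = 1111.6889
Step 4: Standard deviation = sqrt(1111.6889) = 33.342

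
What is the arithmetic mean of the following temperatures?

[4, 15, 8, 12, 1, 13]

8.8333

Step 1: Sum all values: 4 + 15 + 8 + 12 + 1 + 13 = 53
Step 2: Count the number of values: n = 6
Step 3: Mean = sum / n = 53 / 6 = 8.8333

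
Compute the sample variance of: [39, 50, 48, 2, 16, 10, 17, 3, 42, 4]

380.7667

Step 1: Compute the mean: (39 + 50 + 48 + 2 + 16 + 10 + 17 + 3 + 42 + 4) / 10 = 23.1
Step 2: Compute squared deviations from the mean:
  (39 - 23.1)^2 = 252.81
  (50 - 23.1)^2 = 723.61
  (48 - 23.1)^2 = 620.01
  (2 - 23.1)^2 = 445.21
  (16 - 23.1)^2 = 50.41
  (10 - 23.1)^2 = 171.61
  (17 - 23.1)^2 = 37.21
  (3 - 23.1)^2 = 404.01
  (42 - 23.1)^2 = 357.21
  (4 - 23.1)^2 = 364.81
Step 3: Sum of squared deviations = 3426.9
Step 4: Sample variance = 3426.9 / 9 = 380.7667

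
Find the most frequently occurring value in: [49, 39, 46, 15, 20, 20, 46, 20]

20

Step 1: Count the frequency of each value:
  15: appears 1 time(s)
  20: appears 3 time(s)
  39: appears 1 time(s)
  46: appears 2 time(s)
  49: appears 1 time(s)
Step 2: The value 20 appears most frequently (3 times).
Step 3: Mode = 20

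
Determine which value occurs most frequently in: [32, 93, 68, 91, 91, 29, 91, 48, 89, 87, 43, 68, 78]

91

Step 1: Count the frequency of each value:
  29: appears 1 time(s)
  32: appears 1 time(s)
  43: appears 1 time(s)
  48: appears 1 time(s)
  68: appears 2 time(s)
  78: appears 1 time(s)
  87: appears 1 time(s)
  89: appears 1 time(s)
  91: appears 3 time(s)
  93: appears 1 time(s)
Step 2: The value 91 appears most frequently (3 times).
Step 3: Mode = 91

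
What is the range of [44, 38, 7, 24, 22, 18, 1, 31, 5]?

43

Step 1: Identify the maximum value: max = 44
Step 2: Identify the minimum value: min = 1
Step 3: Range = max - min = 44 - 1 = 43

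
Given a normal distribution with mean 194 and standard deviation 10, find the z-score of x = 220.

2.6

Step 1: Recall the z-score formula: z = (x - mu) / sigma
Step 2: Substitute values: z = (220 - 194) / 10
Step 3: z = 26 / 10 = 2.6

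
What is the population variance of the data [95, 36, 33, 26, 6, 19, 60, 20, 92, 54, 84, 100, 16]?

1043.7515

Step 1: Compute the mean: (95 + 36 + 33 + 26 + 6 + 19 + 60 + 20 + 92 + 54 + 84 + 100 + 16) / 13 = 49.3077
Step 2: Compute squared deviations from the mean:
  (95 - 49.3077)^2 = 2087.787
  (36 - 49.3077)^2 = 177.0947
  (33 - 49.3077)^2 = 265.9408
  (26 - 49.3077)^2 = 543.2485
  (6 - 49.3077)^2 = 1875.5562
  (19 - 49.3077)^2 = 918.5562
  (60 - 49.3077)^2 = 114.3254
  (20 - 49.3077)^2 = 858.9408
  (92 - 49.3077)^2 = 1822.6331
  (54 - 49.3077)^2 = 22.0178
  (84 - 49.3077)^2 = 1203.5562
  (100 - 49.3077)^2 = 2569.7101
  (16 - 49.3077)^2 = 1109.4024
Step 3: Sum of squared deviations = 13568.7692
Step 4: Population variance = 13568.7692 / 13 = 1043.7515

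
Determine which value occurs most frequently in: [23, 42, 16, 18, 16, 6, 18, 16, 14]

16

Step 1: Count the frequency of each value:
  6: appears 1 time(s)
  14: appears 1 time(s)
  16: appears 3 time(s)
  18: appears 2 time(s)
  23: appears 1 time(s)
  42: appears 1 time(s)
Step 2: The value 16 appears most frequently (3 times).
Step 3: Mode = 16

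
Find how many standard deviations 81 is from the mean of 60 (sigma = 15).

1.4

Step 1: Recall the z-score formula: z = (x - mu) / sigma
Step 2: Substitute values: z = (81 - 60) / 15
Step 3: z = 21 / 15 = 1.4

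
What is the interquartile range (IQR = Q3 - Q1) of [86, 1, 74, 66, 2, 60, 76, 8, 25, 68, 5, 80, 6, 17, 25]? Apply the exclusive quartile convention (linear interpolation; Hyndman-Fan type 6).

68

Step 1: Sort the data: [1, 2, 5, 6, 8, 17, 25, 25, 60, 66, 68, 74, 76, 80, 86]
Step 2: n = 15
Step 3: Using the exclusive quartile method:
  Q1 = 6
  Q2 (median) = 25
  Q3 = 74
  IQR = Q3 - Q1 = 74 - 6 = 68
Step 4: IQR = 68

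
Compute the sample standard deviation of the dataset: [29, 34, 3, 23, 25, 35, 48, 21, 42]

13.1477

Step 1: Compute the mean: 28.8889
Step 2: Sum of squared deviations from the mean: 1382.8889
Step 3: Sample variance = 1382.8889 / 8 = 172.8611
Step 4: Standard deviation = sqrt(172.8611) = 13.1477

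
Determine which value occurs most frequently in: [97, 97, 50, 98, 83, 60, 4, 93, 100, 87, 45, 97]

97

Step 1: Count the frequency of each value:
  4: appears 1 time(s)
  45: appears 1 time(s)
  50: appears 1 time(s)
  60: appears 1 time(s)
  83: appears 1 time(s)
  87: appears 1 time(s)
  93: appears 1 time(s)
  97: appears 3 time(s)
  98: appears 1 time(s)
  100: appears 1 time(s)
Step 2: The value 97 appears most frequently (3 times).
Step 3: Mode = 97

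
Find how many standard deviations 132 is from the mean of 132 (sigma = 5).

0

Step 1: Recall the z-score formula: z = (x - mu) / sigma
Step 2: Substitute values: z = (132 - 132) / 5
Step 3: z = 0 / 5 = 0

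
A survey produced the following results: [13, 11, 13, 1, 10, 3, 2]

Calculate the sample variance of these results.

28.619

Step 1: Compute the mean: (13 + 11 + 13 + 1 + 10 + 3 + 2) / 7 = 7.5714
Step 2: Compute squared deviations from the mean:
  (13 - 7.5714)^2 = 29.4694
  (11 - 7.5714)^2 = 11.7551
  (13 - 7.5714)^2 = 29.4694
  (1 - 7.5714)^2 = 43.1837
  (10 - 7.5714)^2 = 5.898
  (3 - 7.5714)^2 = 20.898
  (2 - 7.5714)^2 = 31.0408
Step 3: Sum of squared deviations = 171.7143
Step 4: Sample variance = 171.7143 / 6 = 28.619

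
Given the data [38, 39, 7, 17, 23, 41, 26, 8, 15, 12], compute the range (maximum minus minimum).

34

Step 1: Identify the maximum value: max = 41
Step 2: Identify the minimum value: min = 7
Step 3: Range = max - min = 41 - 7 = 34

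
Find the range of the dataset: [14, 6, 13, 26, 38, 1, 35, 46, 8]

45

Step 1: Identify the maximum value: max = 46
Step 2: Identify the minimum value: min = 1
Step 3: Range = max - min = 46 - 1 = 45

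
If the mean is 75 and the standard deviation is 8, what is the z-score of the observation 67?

-1

Step 1: Recall the z-score formula: z = (x - mu) / sigma
Step 2: Substitute values: z = (67 - 75) / 8
Step 3: z = -8 / 8 = -1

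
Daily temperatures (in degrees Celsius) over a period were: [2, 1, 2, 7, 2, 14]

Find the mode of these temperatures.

2

Step 1: Count the frequency of each value:
  1: appears 1 time(s)
  2: appears 3 time(s)
  7: appears 1 time(s)
  14: appears 1 time(s)
Step 2: The value 2 appears most frequently (3 times).
Step 3: Mode = 2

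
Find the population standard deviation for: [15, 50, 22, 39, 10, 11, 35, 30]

13.5

Step 1: Compute the mean: 26.5
Step 2: Sum of squared deviations from the mean: 1458
Step 3: Population variance = 1458 / 8 = 182.25
Step 4: Standard deviation = sqrt(182.25) = 13.5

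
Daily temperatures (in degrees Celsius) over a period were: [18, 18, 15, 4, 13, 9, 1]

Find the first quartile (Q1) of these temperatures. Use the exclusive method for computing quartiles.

4

Step 1: Sort the data: [1, 4, 9, 13, 15, 18, 18]
Step 2: n = 7
Step 3: Using the exclusive quartile method:
  Q1 = 4
  Q2 (median) = 13
  Q3 = 18
  IQR = Q3 - Q1 = 18 - 4 = 14
Step 4: Q1 = 4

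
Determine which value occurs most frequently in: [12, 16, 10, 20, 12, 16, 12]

12

Step 1: Count the frequency of each value:
  10: appears 1 time(s)
  12: appears 3 time(s)
  16: appears 2 time(s)
  20: appears 1 time(s)
Step 2: The value 12 appears most frequently (3 times).
Step 3: Mode = 12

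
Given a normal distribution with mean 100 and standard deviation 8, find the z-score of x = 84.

-2

Step 1: Recall the z-score formula: z = (x - mu) / sigma
Step 2: Substitute values: z = (84 - 100) / 8
Step 3: z = -16 / 8 = -2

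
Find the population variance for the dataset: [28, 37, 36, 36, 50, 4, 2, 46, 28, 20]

232.81

Step 1: Compute the mean: (28 + 37 + 36 + 36 + 50 + 4 + 2 + 46 + 28 + 20) / 10 = 28.7
Step 2: Compute squared deviations from the mean:
  (28 - 28.7)^2 = 0.49
  (37 - 28.7)^2 = 68.89
  (36 - 28.7)^2 = 53.29
  (36 - 28.7)^2 = 53.29
  (50 - 28.7)^2 = 453.69
  (4 - 28.7)^2 = 610.09
  (2 - 28.7)^2 = 712.89
  (46 - 28.7)^2 = 299.29
  (28 - 28.7)^2 = 0.49
  (20 - 28.7)^2 = 75.69
Step 3: Sum of squared deviations = 2328.1
Step 4: Population variance = 2328.1 / 10 = 232.81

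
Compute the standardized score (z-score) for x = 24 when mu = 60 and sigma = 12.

-3

Step 1: Recall the z-score formula: z = (x - mu) / sigma
Step 2: Substitute values: z = (24 - 60) / 12
Step 3: z = -36 / 12 = -3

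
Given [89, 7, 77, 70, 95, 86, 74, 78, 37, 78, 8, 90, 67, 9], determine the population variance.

965.8827

Step 1: Compute the mean: (89 + 7 + 77 + 70 + 95 + 86 + 74 + 78 + 37 + 78 + 8 + 90 + 67 + 9) / 14 = 61.7857
Step 2: Compute squared deviations from the mean:
  (89 - 61.7857)^2 = 740.6173
  (7 - 61.7857)^2 = 3001.4745
  (77 - 61.7857)^2 = 231.4745
  (70 - 61.7857)^2 = 67.4745
  (95 - 61.7857)^2 = 1103.1888
  (86 - 61.7857)^2 = 586.3316
  (74 - 61.7857)^2 = 149.1888
  (78 - 61.7857)^2 = 262.9031
  (37 - 61.7857)^2 = 614.3316
  (78 - 61.7857)^2 = 262.9031
  (8 - 61.7857)^2 = 2892.9031
  (90 - 61.7857)^2 = 796.0459
  (67 - 61.7857)^2 = 27.1888
  (9 - 61.7857)^2 = 2786.3316
Step 3: Sum of squared deviations = 13522.3571
Step 4: Population variance = 13522.3571 / 14 = 965.8827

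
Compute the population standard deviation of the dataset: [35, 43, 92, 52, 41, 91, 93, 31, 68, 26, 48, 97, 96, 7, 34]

29.0137

Step 1: Compute the mean: 56.9333
Step 2: Sum of squared deviations from the mean: 12626.9333
Step 3: Population variance = 12626.9333 / 15 = 841.7956
Step 4: Standard deviation = sqrt(841.7956) = 29.0137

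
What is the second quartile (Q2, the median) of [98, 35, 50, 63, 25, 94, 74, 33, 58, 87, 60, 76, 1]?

60

Step 1: Sort the data: [1, 25, 33, 35, 50, 58, 60, 63, 74, 76, 87, 94, 98]
Step 2: n = 13
Step 3: Q2 is the median. Since n is odd, it is the middle value at position 7: 60
Step 4: Q2 = 60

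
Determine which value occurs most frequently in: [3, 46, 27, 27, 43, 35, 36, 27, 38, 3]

27

Step 1: Count the frequency of each value:
  3: appears 2 time(s)
  27: appears 3 time(s)
  35: appears 1 time(s)
  36: appears 1 time(s)
  38: appears 1 time(s)
  43: appears 1 time(s)
  46: appears 1 time(s)
Step 2: The value 27 appears most frequently (3 times).
Step 3: Mode = 27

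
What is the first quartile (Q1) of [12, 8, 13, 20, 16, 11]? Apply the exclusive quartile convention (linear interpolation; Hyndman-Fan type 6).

10.25

Step 1: Sort the data: [8, 11, 12, 13, 16, 20]
Step 2: n = 6
Step 3: Using the exclusive quartile method:
  Q1 = 10.25
  Q2 (median) = 12.5
  Q3 = 17
  IQR = Q3 - Q1 = 17 - 10.25 = 6.75
Step 4: Q1 = 10.25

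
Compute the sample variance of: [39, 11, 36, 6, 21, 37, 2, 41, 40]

254.6111

Step 1: Compute the mean: (39 + 11 + 36 + 6 + 21 + 37 + 2 + 41 + 40) / 9 = 25.8889
Step 2: Compute squared deviations from the mean:
  (39 - 25.8889)^2 = 171.9012
  (11 - 25.8889)^2 = 221.679
  (36 - 25.8889)^2 = 102.2346
  (6 - 25.8889)^2 = 395.5679
  (21 - 25.8889)^2 = 23.9012
  (37 - 25.8889)^2 = 123.4568
  (2 - 25.8889)^2 = 570.679
  (41 - 25.8889)^2 = 228.3457
  (40 - 25.8889)^2 = 199.1235
Step 3: Sum of squared deviations = 2036.8889
Step 4: Sample variance = 2036.8889 / 8 = 254.6111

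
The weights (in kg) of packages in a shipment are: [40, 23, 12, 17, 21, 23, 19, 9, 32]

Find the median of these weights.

21

Step 1: Sort the data in ascending order: [9, 12, 17, 19, 21, 23, 23, 32, 40]
Step 2: The number of values is n = 9.
Step 3: Since n is odd, the median is the middle value at position 5: 21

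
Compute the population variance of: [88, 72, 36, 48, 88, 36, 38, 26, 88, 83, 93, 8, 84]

794.2367

Step 1: Compute the mean: (88 + 72 + 36 + 48 + 88 + 36 + 38 + 26 + 88 + 83 + 93 + 8 + 84) / 13 = 60.6154
Step 2: Compute squared deviations from the mean:
  (88 - 60.6154)^2 = 749.9172
  (72 - 60.6154)^2 = 129.6095
  (36 - 60.6154)^2 = 605.9172
  (48 - 60.6154)^2 = 159.1479
  (88 - 60.6154)^2 = 749.9172
  (36 - 60.6154)^2 = 605.9172
  (38 - 60.6154)^2 = 511.4556
  (26 - 60.6154)^2 = 1198.2249
  (88 - 60.6154)^2 = 749.9172
  (83 - 60.6154)^2 = 501.071
  (93 - 60.6154)^2 = 1048.7633
  (8 - 60.6154)^2 = 2768.3787
  (84 - 60.6154)^2 = 546.8402
Step 3: Sum of squared deviations = 10325.0769
Step 4: Population variance = 10325.0769 / 13 = 794.2367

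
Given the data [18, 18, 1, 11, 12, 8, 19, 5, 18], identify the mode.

18

Step 1: Count the frequency of each value:
  1: appears 1 time(s)
  5: appears 1 time(s)
  8: appears 1 time(s)
  11: appears 1 time(s)
  12: appears 1 time(s)
  18: appears 3 time(s)
  19: appears 1 time(s)
Step 2: The value 18 appears most frequently (3 times).
Step 3: Mode = 18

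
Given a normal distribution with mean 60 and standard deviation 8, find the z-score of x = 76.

2

Step 1: Recall the z-score formula: z = (x - mu) / sigma
Step 2: Substitute values: z = (76 - 60) / 8
Step 3: z = 16 / 8 = 2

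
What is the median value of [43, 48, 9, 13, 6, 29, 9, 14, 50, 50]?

21.5

Step 1: Sort the data in ascending order: [6, 9, 9, 13, 14, 29, 43, 48, 50, 50]
Step 2: The number of values is n = 10.
Step 3: Since n is even, the median is the average of positions 5 and 6:
  Median = (14 + 29) / 2 = 21.5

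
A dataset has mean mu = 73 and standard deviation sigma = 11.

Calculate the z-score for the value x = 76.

0.2727

Step 1: Recall the z-score formula: z = (x - mu) / sigma
Step 2: Substitute values: z = (76 - 73) / 11
Step 3: z = 3 / 11 = 0.2727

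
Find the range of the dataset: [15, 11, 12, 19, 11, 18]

8

Step 1: Identify the maximum value: max = 19
Step 2: Identify the minimum value: min = 11
Step 3: Range = max - min = 19 - 11 = 8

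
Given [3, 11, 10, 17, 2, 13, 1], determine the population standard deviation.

5.7179

Step 1: Compute the mean: 8.1429
Step 2: Sum of squared deviations from the mean: 228.8571
Step 3: Population variance = 228.8571 / 7 = 32.6939
Step 4: Standard deviation = sqrt(32.6939) = 5.7179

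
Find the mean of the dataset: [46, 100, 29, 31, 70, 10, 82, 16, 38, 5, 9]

39.6364

Step 1: Sum all values: 46 + 100 + 29 + 31 + 70 + 10 + 82 + 16 + 38 + 5 + 9 = 436
Step 2: Count the number of values: n = 11
Step 3: Mean = sum / n = 436 / 11 = 39.6364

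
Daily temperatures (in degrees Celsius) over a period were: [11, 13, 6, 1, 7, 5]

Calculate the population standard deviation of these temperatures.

3.9335

Step 1: Compute the mean: 7.1667
Step 2: Sum of squared deviations from the mean: 92.8333
Step 3: Population variance = 92.8333 / 6 = 15.4722
Step 4: Standard deviation = sqrt(15.4722) = 3.9335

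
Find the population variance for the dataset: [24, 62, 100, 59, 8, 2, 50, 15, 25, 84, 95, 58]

1044.75

Step 1: Compute the mean: (24 + 62 + 100 + 59 + 8 + 2 + 50 + 15 + 25 + 84 + 95 + 58) / 12 = 48.5
Step 2: Compute squared deviations from the mean:
  (24 - 48.5)^2 = 600.25
  (62 - 48.5)^2 = 182.25
  (100 - 48.5)^2 = 2652.25
  (59 - 48.5)^2 = 110.25
  (8 - 48.5)^2 = 1640.25
  (2 - 48.5)^2 = 2162.25
  (50 - 48.5)^2 = 2.25
  (15 - 48.5)^2 = 1122.25
  (25 - 48.5)^2 = 552.25
  (84 - 48.5)^2 = 1260.25
  (95 - 48.5)^2 = 2162.25
  (58 - 48.5)^2 = 90.25
Step 3: Sum of squared deviations = 12537
Step 4: Population variance = 12537 / 12 = 1044.75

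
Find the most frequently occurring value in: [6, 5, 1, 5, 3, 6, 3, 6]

6

Step 1: Count the frequency of each value:
  1: appears 1 time(s)
  3: appears 2 time(s)
  5: appears 2 time(s)
  6: appears 3 time(s)
Step 2: The value 6 appears most frequently (3 times).
Step 3: Mode = 6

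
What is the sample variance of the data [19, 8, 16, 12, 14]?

17.2

Step 1: Compute the mean: (19 + 8 + 16 + 12 + 14) / 5 = 13.8
Step 2: Compute squared deviations from the mean:
  (19 - 13.8)^2 = 27.04
  (8 - 13.8)^2 = 33.64
  (16 - 13.8)^2 = 4.84
  (12 - 13.8)^2 = 3.24
  (14 - 13.8)^2 = 0.04
Step 3: Sum of squared deviations = 68.8
Step 4: Sample variance = 68.8 / 4 = 17.2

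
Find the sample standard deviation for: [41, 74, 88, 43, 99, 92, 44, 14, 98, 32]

31.1136

Step 1: Compute the mean: 62.5
Step 2: Sum of squared deviations from the mean: 8712.5
Step 3: Sample variance = 8712.5 / 9 = 968.0556
Step 4: Standard deviation = sqrt(968.0556) = 31.1136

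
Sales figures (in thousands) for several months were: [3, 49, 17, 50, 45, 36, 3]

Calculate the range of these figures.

47

Step 1: Identify the maximum value: max = 50
Step 2: Identify the minimum value: min = 3
Step 3: Range = max - min = 50 - 3 = 47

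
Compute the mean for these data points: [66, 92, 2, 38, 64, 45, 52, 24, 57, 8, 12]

41.8182

Step 1: Sum all values: 66 + 92 + 2 + 38 + 64 + 45 + 52 + 24 + 57 + 8 + 12 = 460
Step 2: Count the number of values: n = 11
Step 3: Mean = sum / n = 460 / 11 = 41.8182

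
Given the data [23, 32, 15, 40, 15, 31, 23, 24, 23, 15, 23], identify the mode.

23

Step 1: Count the frequency of each value:
  15: appears 3 time(s)
  23: appears 4 time(s)
  24: appears 1 time(s)
  31: appears 1 time(s)
  32: appears 1 time(s)
  40: appears 1 time(s)
Step 2: The value 23 appears most frequently (4 times).
Step 3: Mode = 23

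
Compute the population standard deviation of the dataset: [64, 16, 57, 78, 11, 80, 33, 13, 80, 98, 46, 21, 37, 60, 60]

26.6995

Step 1: Compute the mean: 50.2667
Step 2: Sum of squared deviations from the mean: 10692.9333
Step 3: Population variance = 10692.9333 / 15 = 712.8622
Step 4: Standard deviation = sqrt(712.8622) = 26.6995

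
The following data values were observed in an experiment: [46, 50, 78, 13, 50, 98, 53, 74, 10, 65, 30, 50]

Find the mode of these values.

50

Step 1: Count the frequency of each value:
  10: appears 1 time(s)
  13: appears 1 time(s)
  30: appears 1 time(s)
  46: appears 1 time(s)
  50: appears 3 time(s)
  53: appears 1 time(s)
  65: appears 1 time(s)
  74: appears 1 time(s)
  78: appears 1 time(s)
  98: appears 1 time(s)
Step 2: The value 50 appears most frequently (3 times).
Step 3: Mode = 50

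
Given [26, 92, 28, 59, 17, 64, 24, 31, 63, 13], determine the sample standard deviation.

25.9831

Step 1: Compute the mean: 41.7
Step 2: Sum of squared deviations from the mean: 6076.1
Step 3: Sample variance = 6076.1 / 9 = 675.1222
Step 4: Standard deviation = sqrt(675.1222) = 25.9831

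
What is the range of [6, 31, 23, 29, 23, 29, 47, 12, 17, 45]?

41

Step 1: Identify the maximum value: max = 47
Step 2: Identify the minimum value: min = 6
Step 3: Range = max - min = 47 - 6 = 41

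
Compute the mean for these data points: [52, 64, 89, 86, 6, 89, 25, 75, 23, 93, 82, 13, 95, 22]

58.1429

Step 1: Sum all values: 52 + 64 + 89 + 86 + 6 + 89 + 25 + 75 + 23 + 93 + 82 + 13 + 95 + 22 = 814
Step 2: Count the number of values: n = 14
Step 3: Mean = sum / n = 814 / 14 = 58.1429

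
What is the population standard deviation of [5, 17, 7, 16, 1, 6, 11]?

5.4772

Step 1: Compute the mean: 9
Step 2: Sum of squared deviations from the mean: 210
Step 3: Population variance = 210 / 7 = 30
Step 4: Standard deviation = sqrt(30) = 5.4772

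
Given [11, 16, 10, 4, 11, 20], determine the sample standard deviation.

5.4772

Step 1: Compute the mean: 12
Step 2: Sum of squared deviations from the mean: 150
Step 3: Sample variance = 150 / 5 = 30
Step 4: Standard deviation = sqrt(30) = 5.4772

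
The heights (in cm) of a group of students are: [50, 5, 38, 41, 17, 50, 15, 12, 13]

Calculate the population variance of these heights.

280.3951

Step 1: Compute the mean: (50 + 5 + 38 + 41 + 17 + 50 + 15 + 12 + 13) / 9 = 26.7778
Step 2: Compute squared deviations from the mean:
  (50 - 26.7778)^2 = 539.2716
  (5 - 26.7778)^2 = 474.2716
  (38 - 26.7778)^2 = 125.9383
  (41 - 26.7778)^2 = 202.2716
  (17 - 26.7778)^2 = 95.6049
  (50 - 26.7778)^2 = 539.2716
  (15 - 26.7778)^2 = 138.716
  (12 - 26.7778)^2 = 218.3827
  (13 - 26.7778)^2 = 189.8272
Step 3: Sum of squared deviations = 2523.5556
Step 4: Population variance = 2523.5556 / 9 = 280.3951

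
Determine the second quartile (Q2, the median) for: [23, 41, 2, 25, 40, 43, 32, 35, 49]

35

Step 1: Sort the data: [2, 23, 25, 32, 35, 40, 41, 43, 49]
Step 2: n = 9
Step 3: Q2 is the median. Since n is odd, it is the middle value at position 5: 35
Step 4: Q2 = 35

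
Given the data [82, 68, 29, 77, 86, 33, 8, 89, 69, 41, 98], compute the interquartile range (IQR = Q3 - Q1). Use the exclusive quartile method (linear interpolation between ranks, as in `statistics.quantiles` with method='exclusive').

53

Step 1: Sort the data: [8, 29, 33, 41, 68, 69, 77, 82, 86, 89, 98]
Step 2: n = 11
Step 3: Using the exclusive quartile method:
  Q1 = 33
  Q2 (median) = 69
  Q3 = 86
  IQR = Q3 - Q1 = 86 - 33 = 53
Step 4: IQR = 53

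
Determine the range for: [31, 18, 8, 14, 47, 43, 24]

39

Step 1: Identify the maximum value: max = 47
Step 2: Identify the minimum value: min = 8
Step 3: Range = max - min = 47 - 8 = 39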